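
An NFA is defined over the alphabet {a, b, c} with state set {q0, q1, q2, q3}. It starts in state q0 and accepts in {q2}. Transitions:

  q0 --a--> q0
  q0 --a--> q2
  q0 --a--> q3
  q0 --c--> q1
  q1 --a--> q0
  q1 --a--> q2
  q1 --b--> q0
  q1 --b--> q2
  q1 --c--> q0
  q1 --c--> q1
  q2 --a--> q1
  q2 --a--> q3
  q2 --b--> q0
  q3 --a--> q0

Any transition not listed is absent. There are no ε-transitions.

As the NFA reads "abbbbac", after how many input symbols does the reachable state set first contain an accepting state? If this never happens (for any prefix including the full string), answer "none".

Start in {q0}.
Read 'a': q0→{q0, q2, q3}; now {q0, q2, q3}.
None of the earlier sets intersect F, but {q0, q2, q3} does.

1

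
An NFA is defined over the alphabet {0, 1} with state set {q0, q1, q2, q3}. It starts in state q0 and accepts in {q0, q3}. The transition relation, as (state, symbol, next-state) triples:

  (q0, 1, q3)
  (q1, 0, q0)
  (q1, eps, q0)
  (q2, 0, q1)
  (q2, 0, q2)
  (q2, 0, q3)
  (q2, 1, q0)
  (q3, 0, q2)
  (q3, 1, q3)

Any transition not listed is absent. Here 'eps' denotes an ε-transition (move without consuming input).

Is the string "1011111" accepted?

Yes

Start in {q0}.
Read '1': q0→{q3}; now {q3}.
Read '0': q3→{q2}; now {q2}.
Read '1': q2→{q0}; now {q0}.
Read '1': q0→{q3}; now {q3}.
Read '1': q3→{q3}; now {q3}.
Read '1': q3→{q3}; now {q3}.
Read '1': q3→{q3}; now {q3}.
The final set {q3} contains the accepting state q3.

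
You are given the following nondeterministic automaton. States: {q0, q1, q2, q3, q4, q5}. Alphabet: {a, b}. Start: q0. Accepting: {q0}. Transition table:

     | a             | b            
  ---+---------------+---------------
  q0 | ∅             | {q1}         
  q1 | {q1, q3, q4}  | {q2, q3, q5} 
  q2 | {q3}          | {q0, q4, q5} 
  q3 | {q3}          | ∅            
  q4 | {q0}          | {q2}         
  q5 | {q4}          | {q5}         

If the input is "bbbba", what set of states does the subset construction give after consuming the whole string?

{q1, q3, q4}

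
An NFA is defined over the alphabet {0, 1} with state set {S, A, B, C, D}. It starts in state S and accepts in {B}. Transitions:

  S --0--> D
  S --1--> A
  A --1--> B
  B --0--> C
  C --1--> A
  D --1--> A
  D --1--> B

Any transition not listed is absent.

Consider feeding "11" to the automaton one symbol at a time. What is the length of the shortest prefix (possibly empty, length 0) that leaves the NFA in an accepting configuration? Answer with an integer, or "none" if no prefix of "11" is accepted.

Start in {S}.
Read '1': {S} → {A}.
Read '1': {A} → {B}.
None of the earlier sets intersect F, but {B} does.

2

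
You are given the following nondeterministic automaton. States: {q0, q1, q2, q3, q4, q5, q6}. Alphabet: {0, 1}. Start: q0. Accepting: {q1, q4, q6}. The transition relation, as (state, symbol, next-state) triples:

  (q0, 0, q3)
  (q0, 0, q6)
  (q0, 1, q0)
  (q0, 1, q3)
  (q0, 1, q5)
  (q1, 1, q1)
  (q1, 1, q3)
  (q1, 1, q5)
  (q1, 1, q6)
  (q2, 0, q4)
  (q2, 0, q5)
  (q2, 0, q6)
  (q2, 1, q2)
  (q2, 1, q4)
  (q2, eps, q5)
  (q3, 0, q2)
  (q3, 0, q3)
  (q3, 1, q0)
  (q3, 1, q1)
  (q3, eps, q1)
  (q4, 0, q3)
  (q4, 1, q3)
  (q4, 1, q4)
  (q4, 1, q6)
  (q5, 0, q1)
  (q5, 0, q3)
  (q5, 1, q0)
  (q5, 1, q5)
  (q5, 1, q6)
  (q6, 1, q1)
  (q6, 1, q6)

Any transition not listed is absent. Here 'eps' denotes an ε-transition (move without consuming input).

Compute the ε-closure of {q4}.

Begin with {q4}.
No ε-moves leave this set, so the closure equals the set itself.

{q4}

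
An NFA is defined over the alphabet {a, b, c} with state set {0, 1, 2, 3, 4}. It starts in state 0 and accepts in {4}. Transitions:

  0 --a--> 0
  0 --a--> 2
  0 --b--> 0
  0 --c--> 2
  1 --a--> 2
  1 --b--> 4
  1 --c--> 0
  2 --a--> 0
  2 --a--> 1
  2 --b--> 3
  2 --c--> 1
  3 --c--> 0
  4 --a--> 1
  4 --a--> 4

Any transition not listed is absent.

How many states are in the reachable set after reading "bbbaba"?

2

Start in {0}.
Read 'b': 0→{0}; now {0}.
Read 'b': 0→{0}; now {0}.
Read 'b': 0→{0}; now {0}.
Read 'a': 0→{0, 2}; now {0, 2}.
Read 'b': 0→{0}, 2→{3}; now {0, 3}.
Read 'a': 0→{0, 2}, 3→∅; now {0, 2}.
That set has 2 states.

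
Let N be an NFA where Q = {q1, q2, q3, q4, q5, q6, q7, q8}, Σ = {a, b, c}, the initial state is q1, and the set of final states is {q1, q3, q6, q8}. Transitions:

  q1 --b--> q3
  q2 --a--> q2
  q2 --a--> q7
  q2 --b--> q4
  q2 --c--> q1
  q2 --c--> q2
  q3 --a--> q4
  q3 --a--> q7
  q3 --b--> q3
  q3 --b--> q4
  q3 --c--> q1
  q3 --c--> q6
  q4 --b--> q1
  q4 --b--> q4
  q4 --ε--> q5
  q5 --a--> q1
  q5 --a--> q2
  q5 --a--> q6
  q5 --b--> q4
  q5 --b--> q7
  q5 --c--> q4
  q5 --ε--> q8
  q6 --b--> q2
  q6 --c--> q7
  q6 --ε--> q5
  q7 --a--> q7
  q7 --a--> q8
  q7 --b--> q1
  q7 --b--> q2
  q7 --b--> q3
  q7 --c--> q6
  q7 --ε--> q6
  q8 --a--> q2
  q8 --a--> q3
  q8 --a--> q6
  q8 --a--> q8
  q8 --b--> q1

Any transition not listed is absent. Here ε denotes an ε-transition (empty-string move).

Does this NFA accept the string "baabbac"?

Start in {q1}.
Read 'b': q1→{q3}; now {q3}.
Read 'a': q3→{q4, q7}; union {q4, q7}; ε-closure = {q4, q5, q6, q7, q8}.
Read 'a': q4→∅, q5→{q1, q2, q6}, q6→∅, q7→{q7, q8}, q8→{q2, q3, q6, q8}; union {q1, q2, q3, q6, q7, q8}; ε-closure = {q1, q2, q3, q5, q6, q7, q8}.
Read 'b': q1→{q3}, q2→{q4}, q3→{q3, q4}, q5→{q4, q7}, q6→{q2}, q7→{q1, q2, q3}, q8→{q1}; union {q1, q2, q3, q4, q7}; ε-closure = {q1, q2, q3, q4, q5, q6, q7, q8}.
Read 'b': q1→{q3}, q2→{q4}, q3→{q3, q4}, q4→{q1, q4}, q5→{q4, q7}, q6→{q2}, q7→{q1, q2, q3}, q8→{q1}; union {q1, q2, q3, q4, q7}; ε-closure = {q1, q2, q3, q4, q5, q6, q7, q8}.
Read 'a': q1→∅, q2→{q2, q7}, q3→{q4, q7}, q4→∅, q5→{q1, q2, q6}, q6→∅, q7→{q7, q8}, q8→{q2, q3, q6, q8}; union {q1, q2, q3, q4, q6, q7, q8}; ε-closure = {q1, q2, q3, q4, q5, q6, q7, q8}.
Read 'c': q1→∅, q2→{q1, q2}, q3→{q1, q6}, q4→∅, q5→{q4}, q6→{q7}, q7→{q6}, q8→∅; union {q1, q2, q4, q6, q7}; ε-closure = {q1, q2, q4, q5, q6, q7, q8}.
The final set {q1, q2, q4, q5, q6, q7, q8} contains the accepting states q1, q6, q8.

Yes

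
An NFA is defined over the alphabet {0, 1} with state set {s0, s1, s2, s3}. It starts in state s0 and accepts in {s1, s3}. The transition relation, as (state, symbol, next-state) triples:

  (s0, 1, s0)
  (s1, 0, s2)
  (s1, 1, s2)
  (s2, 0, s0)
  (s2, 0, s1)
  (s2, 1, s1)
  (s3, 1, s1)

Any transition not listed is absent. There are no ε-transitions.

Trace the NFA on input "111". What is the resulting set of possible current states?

Start in {s0}.
Read '1': {s0} → {s0}.
Read '1': {s0} → {s0}.
Read '1': {s0} → {s0}.

{s0}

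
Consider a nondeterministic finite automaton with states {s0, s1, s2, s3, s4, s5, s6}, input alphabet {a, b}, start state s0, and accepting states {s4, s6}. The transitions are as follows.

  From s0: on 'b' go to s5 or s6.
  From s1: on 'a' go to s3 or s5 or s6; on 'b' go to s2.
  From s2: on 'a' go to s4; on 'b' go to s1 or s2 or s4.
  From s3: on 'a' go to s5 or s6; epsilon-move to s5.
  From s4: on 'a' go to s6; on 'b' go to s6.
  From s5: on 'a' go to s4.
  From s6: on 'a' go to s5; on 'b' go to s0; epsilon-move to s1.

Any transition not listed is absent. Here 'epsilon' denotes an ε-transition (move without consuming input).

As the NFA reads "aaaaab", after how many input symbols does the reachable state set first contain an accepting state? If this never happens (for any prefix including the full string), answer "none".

Start in {s0}.
Read 'a': {s0} → ∅.
The set is empty and remains empty for the remaining 5 symbols.
No reachable set along the way intersects F.

none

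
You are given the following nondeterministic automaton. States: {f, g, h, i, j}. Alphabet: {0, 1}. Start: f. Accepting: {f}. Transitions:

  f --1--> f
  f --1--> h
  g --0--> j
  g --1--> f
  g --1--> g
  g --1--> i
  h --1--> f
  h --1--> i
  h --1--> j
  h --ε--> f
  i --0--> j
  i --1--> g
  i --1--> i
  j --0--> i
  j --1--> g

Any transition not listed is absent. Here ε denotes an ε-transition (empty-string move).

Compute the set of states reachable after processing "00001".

∅

Start in {f}.
Read '0': f→∅; now ∅.
The set is empty and remains empty for the remaining 4 symbols.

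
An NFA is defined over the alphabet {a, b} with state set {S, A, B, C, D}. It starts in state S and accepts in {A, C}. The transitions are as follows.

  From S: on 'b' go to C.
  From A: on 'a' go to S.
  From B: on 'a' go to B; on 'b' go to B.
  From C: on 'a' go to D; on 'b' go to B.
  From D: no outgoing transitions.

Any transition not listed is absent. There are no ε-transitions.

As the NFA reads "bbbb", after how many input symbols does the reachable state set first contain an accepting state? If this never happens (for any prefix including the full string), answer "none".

Start in {S}.
Read 'b': S→{C}; now {C}.
None of the earlier sets intersect F, but {C} does.

1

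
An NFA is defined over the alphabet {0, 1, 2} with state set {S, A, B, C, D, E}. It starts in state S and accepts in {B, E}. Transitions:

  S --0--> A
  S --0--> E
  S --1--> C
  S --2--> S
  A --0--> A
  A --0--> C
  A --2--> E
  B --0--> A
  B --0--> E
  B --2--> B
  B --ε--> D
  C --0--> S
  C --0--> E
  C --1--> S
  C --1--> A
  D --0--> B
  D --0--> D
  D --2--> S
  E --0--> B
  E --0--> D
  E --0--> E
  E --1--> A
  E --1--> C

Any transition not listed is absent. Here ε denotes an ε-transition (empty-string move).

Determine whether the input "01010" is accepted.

Start in {S}.
Read '0': S→{A, E}; now {A, E}.
Read '1': A→∅, E→{A, C}; now {A, C}.
Read '0': A→{A, C}, C→{S, E}; now {S, A, C, E}.
Read '1': S→{C}, A→∅, C→{S, A}, E→{A, C}; now {S, A, C}.
Read '0': S→{A, E}, A→{A, C}, C→{S, E}; now {S, A, C, E}.
The final set {S, A, C, E} contains the accepting state E.

Yes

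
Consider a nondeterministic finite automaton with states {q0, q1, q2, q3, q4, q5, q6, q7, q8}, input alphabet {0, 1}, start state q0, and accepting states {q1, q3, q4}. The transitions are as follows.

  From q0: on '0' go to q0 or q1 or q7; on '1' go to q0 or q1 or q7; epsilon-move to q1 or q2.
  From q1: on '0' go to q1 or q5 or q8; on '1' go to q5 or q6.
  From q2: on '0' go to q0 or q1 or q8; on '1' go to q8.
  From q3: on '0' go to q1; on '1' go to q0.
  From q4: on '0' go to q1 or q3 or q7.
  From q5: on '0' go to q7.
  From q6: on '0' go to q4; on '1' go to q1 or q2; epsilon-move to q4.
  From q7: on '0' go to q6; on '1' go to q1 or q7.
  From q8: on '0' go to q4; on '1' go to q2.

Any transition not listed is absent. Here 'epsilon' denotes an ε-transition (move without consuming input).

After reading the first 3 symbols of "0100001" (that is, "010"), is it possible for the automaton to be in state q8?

Yes

Start: ε-closure({q0}) = {q0, q1, q2}.
Read '0': q0→{q0, q1, q7}, q1→{q1, q5, q8}, q2→{q0, q1, q8}; union {q0, q1, q5, q7, q8}; ε-closure = {q0, q1, q2, q5, q7, q8}.
Read '1': q0→{q0, q1, q7}, q1→{q5, q6}, q2→{q8}, q5→∅, q7→{q1, q7}, q8→{q2}; union {q0, q1, q2, q5, q6, q7, q8}; ε-closure = {q0, q1, q2, q4, q5, q6, q7, q8}.
Read '0': q0→{q0, q1, q7}, q1→{q1, q5, q8}, q2→{q0, q1, q8}, q4→{q1, q3, q7}, q5→{q7}, q6→{q4}, q7→{q6}, q8→{q4}; union {q0, q1, q3, q4, q5, q6, q7, q8}; ε-closure = {q0, q1, q2, q3, q4, q5, q6, q7, q8}.
State q8 is in {q0, q1, q2, q3, q4, q5, q6, q7, q8}.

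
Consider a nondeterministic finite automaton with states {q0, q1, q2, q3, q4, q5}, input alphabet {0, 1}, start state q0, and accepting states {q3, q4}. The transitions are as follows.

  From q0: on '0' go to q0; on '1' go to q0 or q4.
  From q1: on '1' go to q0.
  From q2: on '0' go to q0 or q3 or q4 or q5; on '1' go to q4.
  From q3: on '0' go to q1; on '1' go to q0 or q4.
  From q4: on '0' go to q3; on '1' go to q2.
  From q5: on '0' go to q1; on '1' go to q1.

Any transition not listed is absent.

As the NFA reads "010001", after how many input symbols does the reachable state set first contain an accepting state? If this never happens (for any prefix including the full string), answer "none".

Start in {q0}.
Read '0': q0→{q0}; now {q0}.
Read '1': q0→{q0, q4}; now {q0, q4}.
None of the earlier sets intersect F, but {q0, q4} does.

2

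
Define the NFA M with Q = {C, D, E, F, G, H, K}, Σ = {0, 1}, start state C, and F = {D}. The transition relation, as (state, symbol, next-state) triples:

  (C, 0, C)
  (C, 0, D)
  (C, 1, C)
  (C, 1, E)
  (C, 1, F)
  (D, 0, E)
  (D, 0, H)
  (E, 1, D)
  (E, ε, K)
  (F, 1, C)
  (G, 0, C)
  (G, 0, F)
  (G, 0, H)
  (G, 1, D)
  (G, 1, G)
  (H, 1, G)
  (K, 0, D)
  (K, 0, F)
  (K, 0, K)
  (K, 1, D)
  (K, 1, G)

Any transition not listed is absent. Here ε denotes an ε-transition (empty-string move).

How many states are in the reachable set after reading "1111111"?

6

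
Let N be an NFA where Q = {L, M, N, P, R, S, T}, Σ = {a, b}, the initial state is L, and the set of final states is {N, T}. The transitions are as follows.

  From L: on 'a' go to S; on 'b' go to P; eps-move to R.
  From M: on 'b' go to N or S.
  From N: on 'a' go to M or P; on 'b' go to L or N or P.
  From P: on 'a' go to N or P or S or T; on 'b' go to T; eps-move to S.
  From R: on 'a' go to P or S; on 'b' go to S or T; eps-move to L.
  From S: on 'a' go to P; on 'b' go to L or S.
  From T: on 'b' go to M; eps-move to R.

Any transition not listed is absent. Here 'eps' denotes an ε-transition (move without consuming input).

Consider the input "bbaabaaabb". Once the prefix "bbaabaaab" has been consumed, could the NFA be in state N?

Start: ε-closure({L}) = {L, R}.
Read 'b': L→{P}, R→{S, T}; union {P, S, T}; ε-closure = {L, P, R, S, T}.
Read 'b': L→{P}, P→{T}, R→{S, T}, S→{L, S}, T→{M}; union {L, M, P, S, T}; ε-closure = {L, M, P, R, S, T}.
Read 'a': L→{S}, M→∅, P→{N, P, S, T}, R→{P, S}, S→{P}, T→∅; union {N, P, S, T}; ε-closure = {L, N, P, R, S, T}.
Read 'a': L→{S}, N→{M, P}, P→{N, P, S, T}, R→{P, S}, S→{P}, T→∅; union {M, N, P, S, T}; ε-closure = {L, M, N, P, R, S, T}.
Read 'b': L→{P}, M→{N, S}, N→{L, N, P}, P→{T}, R→{S, T}, S→{L, S}, T→{M}; union {L, M, N, P, S, T}; ε-closure = {L, M, N, P, R, S, T}.
Read 'a': L→{S}, M→∅, N→{M, P}, P→{N, P, S, T}, R→{P, S}, S→{P}, T→∅; union {M, N, P, S, T}; ε-closure = {L, M, N, P, R, S, T}.
Read 'a': L→{S}, M→∅, N→{M, P}, P→{N, P, S, T}, R→{P, S}, S→{P}, T→∅; union {M, N, P, S, T}; ε-closure = {L, M, N, P, R, S, T}.
Read 'a': L→{S}, M→∅, N→{M, P}, P→{N, P, S, T}, R→{P, S}, S→{P}, T→∅; union {M, N, P, S, T}; ε-closure = {L, M, N, P, R, S, T}.
Read 'b': L→{P}, M→{N, S}, N→{L, N, P}, P→{T}, R→{S, T}, S→{L, S}, T→{M}; union {L, M, N, P, S, T}; ε-closure = {L, M, N, P, R, S, T}.
State N is in {L, M, N, P, R, S, T}.

Yes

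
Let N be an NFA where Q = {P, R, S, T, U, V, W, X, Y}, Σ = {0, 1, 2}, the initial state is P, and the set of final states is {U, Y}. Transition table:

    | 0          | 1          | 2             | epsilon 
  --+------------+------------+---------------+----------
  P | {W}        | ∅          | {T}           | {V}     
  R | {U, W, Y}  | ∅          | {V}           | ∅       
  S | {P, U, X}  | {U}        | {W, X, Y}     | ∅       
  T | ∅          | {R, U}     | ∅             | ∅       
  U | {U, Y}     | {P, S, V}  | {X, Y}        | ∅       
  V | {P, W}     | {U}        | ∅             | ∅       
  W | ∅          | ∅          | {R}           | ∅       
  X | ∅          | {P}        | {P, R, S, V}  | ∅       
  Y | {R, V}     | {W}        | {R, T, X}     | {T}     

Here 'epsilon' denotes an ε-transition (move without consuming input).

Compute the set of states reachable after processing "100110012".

Start: ε-closure({P}) = {P, V}.
Read '1': {P, V} → {U}.
Read '0': {U} → {T, U, Y}.
Read '0': {T, U, Y} → {R, T, U, V, Y}.
Read '1': {R, T, U, V, Y} → {P, R, S, U, V, W}.
Read '1': {P, R, S, U, V, W} → {P, S, U, V}.
Read '0': {P, S, U, V} → {P, T, U, V, W, X, Y}.
Read '0': {P, T, U, V, W, X, Y} → {P, R, T, U, V, W, Y}.
Read '1': {P, R, T, U, V, W, Y} → {P, R, S, U, V, W}.
Read '2': {P, R, S, U, V, W} → {R, T, V, W, X, Y}.

{R, T, V, W, X, Y}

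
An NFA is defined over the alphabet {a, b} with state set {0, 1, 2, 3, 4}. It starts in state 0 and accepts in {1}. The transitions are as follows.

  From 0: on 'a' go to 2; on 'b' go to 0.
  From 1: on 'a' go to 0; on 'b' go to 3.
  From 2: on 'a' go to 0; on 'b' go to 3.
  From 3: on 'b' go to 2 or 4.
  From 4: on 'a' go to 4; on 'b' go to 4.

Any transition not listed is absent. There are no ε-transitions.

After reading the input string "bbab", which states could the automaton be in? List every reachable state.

Start in {0}.
Read 'b': 0→{0}; now {0}.
Read 'b': 0→{0}; now {0}.
Read 'a': 0→{2}; now {2}.
Read 'b': 2→{3}; now {3}.

{3}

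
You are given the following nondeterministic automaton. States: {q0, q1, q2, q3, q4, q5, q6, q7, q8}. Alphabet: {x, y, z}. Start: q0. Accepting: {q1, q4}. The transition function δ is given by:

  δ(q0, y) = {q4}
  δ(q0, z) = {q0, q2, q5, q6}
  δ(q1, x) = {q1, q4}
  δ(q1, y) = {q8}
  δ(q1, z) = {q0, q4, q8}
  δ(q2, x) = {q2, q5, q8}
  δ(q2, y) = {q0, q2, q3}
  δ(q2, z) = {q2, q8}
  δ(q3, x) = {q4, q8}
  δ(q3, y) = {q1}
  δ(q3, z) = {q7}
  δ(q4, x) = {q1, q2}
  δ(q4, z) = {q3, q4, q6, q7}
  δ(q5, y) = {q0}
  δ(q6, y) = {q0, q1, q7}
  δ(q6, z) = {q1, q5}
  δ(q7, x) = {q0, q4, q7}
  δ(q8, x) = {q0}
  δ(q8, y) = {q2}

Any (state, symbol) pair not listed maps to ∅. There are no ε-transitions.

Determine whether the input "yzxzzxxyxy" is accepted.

Start in {q0}.
Read 'y': q0→{q4}; now {q4}.
Read 'z': q4→{q3, q4, q6, q7}; now {q3, q4, q6, q7}.
Read 'x': q3→{q4, q8}, q4→{q1, q2}, q6→∅, q7→{q0, q4, q7}; now {q0, q1, q2, q4, q7, q8}.
Read 'z': q0→{q0, q2, q5, q6}, q1→{q0, q4, q8}, q2→{q2, q8}, q4→{q3, q4, q6, q7}, q7→∅, q8→∅; now {q0, q2, q3, q4, q5, q6, q7, q8}.
Read 'z': q0→{q0, q2, q5, q6}, q2→{q2, q8}, q3→{q7}, q4→{q3, q4, q6, q7}, q5→∅, q6→{q1, q5}, q7→∅, q8→∅; now {q0, q1, q2, q3, q4, q5, q6, q7, q8}.
Read 'x': q0→∅, q1→{q1, q4}, q2→{q2, q5, q8}, q3→{q4, q8}, q4→{q1, q2}, q5→∅, q6→∅, q7→{q0, q4, q7}, q8→{q0}; now {q0, q1, q2, q4, q5, q7, q8}.
Read 'x': q0→∅, q1→{q1, q4}, q2→{q2, q5, q8}, q4→{q1, q2}, q5→∅, q7→{q0, q4, q7}, q8→{q0}; now {q0, q1, q2, q4, q5, q7, q8}.
Read 'y': q0→{q4}, q1→{q8}, q2→{q0, q2, q3}, q4→∅, q5→{q0}, q7→∅, q8→{q2}; now {q0, q2, q3, q4, q8}.
Read 'x': q0→∅, q2→{q2, q5, q8}, q3→{q4, q8}, q4→{q1, q2}, q8→{q0}; now {q0, q1, q2, q4, q5, q8}.
Read 'y': q0→{q4}, q1→{q8}, q2→{q0, q2, q3}, q4→∅, q5→{q0}, q8→{q2}; now {q0, q2, q3, q4, q8}.
The final set {q0, q2, q3, q4, q8} contains the accepting state q4.

Yes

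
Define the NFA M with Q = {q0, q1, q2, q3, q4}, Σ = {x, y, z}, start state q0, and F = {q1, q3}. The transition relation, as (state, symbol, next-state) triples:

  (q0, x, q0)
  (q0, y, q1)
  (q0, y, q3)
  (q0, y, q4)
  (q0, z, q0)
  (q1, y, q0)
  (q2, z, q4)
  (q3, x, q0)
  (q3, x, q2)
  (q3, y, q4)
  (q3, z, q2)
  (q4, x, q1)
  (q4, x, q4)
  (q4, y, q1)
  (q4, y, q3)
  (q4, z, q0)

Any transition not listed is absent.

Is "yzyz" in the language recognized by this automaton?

No

Start in {q0}.
Read 'y': q0→{q1, q3, q4}; now {q1, q3, q4}.
Read 'z': q1→∅, q3→{q2}, q4→{q0}; now {q0, q2}.
Read 'y': q0→{q1, q3, q4}, q2→∅; now {q1, q3, q4}.
Read 'z': q1→∅, q3→{q2}, q4→{q0}; now {q0, q2}.
The final set {q0, q2} contains no accepting state.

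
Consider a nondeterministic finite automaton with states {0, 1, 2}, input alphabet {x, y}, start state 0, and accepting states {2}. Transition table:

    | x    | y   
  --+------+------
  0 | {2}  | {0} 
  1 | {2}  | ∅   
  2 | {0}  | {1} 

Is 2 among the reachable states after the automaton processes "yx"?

Start in {0}.
Read 'y': 0→{0}; now {0}.
Read 'x': 0→{2}; now {2}.
State 2 is in {2}.

Yes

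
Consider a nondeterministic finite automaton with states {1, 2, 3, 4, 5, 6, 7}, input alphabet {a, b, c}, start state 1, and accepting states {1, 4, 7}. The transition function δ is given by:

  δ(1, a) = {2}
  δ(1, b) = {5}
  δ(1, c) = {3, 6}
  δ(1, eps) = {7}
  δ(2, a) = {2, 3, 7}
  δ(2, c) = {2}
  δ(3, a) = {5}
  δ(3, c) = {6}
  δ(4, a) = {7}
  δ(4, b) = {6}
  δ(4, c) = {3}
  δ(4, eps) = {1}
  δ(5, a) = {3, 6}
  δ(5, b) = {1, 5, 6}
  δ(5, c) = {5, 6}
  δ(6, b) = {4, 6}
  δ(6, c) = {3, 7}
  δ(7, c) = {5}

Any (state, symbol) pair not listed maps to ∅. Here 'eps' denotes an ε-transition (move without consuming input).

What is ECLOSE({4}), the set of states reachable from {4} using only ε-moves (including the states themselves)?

{1, 4, 7}

Begin with {4}.
ε-move 4 → 1; add 1.
ε-move 1 → 7; add 7.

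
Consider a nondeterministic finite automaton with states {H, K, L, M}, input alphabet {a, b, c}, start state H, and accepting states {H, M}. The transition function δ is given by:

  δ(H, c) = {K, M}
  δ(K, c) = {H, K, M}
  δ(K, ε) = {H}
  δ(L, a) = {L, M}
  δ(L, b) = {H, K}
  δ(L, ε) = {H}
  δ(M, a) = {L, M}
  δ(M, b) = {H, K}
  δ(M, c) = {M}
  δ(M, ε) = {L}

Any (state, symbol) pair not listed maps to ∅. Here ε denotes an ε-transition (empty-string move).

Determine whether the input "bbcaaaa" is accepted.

No

Start in {H}.
Read 'b': H→∅; now ∅.
The set is empty and remains empty for the remaining 6 symbols.
The final set ∅ contains no accepting state.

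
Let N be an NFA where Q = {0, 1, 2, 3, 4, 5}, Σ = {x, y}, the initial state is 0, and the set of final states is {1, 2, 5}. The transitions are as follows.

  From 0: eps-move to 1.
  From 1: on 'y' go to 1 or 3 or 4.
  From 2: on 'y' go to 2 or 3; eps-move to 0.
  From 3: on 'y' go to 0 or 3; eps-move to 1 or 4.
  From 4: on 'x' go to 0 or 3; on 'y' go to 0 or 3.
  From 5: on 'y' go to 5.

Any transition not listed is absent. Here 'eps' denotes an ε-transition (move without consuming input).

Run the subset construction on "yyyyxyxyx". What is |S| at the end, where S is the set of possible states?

4

Start: ε-closure({0}) = {0, 1}.
Read 'y': {0, 1} → {1, 3, 4}.
Read 'y': {1, 3, 4} → {0, 1, 3, 4}.
Read 'y': {0, 1, 3, 4} → {0, 1, 3, 4}.
Read 'y': {0, 1, 3, 4} → {0, 1, 3, 4}.
Read 'x': {0, 1, 3, 4} → {0, 1, 3, 4}.
Read 'y': {0, 1, 3, 4} → {0, 1, 3, 4}.
Read 'x': {0, 1, 3, 4} → {0, 1, 3, 4}.
Read 'y': {0, 1, 3, 4} → {0, 1, 3, 4}.
Read 'x': {0, 1, 3, 4} → {0, 1, 3, 4}.
That set has 4 states.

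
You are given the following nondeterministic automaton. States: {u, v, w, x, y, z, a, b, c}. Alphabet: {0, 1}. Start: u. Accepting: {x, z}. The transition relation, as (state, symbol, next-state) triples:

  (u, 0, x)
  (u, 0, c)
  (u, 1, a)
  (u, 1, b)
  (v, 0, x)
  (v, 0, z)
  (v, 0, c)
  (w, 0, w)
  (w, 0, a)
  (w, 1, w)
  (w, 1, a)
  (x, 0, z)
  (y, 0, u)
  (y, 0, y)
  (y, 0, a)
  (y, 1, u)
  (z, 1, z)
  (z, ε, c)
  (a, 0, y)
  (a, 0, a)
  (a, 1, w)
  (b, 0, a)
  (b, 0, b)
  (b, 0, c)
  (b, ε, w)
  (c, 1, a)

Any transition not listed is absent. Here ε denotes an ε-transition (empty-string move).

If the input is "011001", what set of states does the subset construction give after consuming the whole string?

{u, w, a}

Start in {u}.
Read '0': u→{x, c}; now {x, c}.
Read '1': x→∅, c→{a}; now {a}.
Read '1': a→{w}; now {w}.
Read '0': w→{w, a}; now {w, a}.
Read '0': w→{w, a}, a→{y, a}; now {w, y, a}.
Read '1': w→{w, a}, y→{u}, a→{w}; now {u, w, a}.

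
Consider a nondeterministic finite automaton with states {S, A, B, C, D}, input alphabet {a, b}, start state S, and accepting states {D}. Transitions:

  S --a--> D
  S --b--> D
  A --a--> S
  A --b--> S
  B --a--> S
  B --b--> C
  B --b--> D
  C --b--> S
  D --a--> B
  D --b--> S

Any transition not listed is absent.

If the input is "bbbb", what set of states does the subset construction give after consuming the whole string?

Start in {S}.
Read 'b': {S} → {D}.
Read 'b': {D} → {S}.
Read 'b': {S} → {D}.
Read 'b': {D} → {S}.

{S}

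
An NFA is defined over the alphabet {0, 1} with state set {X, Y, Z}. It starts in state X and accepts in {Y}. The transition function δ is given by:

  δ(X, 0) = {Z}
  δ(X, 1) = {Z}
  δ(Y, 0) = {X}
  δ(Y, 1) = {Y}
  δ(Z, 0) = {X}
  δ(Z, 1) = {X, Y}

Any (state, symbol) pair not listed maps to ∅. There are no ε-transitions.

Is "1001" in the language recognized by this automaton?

Yes

Start in {X}.
Read '1': X→{Z}; now {Z}.
Read '0': Z→{X}; now {X}.
Read '0': X→{Z}; now {Z}.
Read '1': Z→{X, Y}; now {X, Y}.
The final set {X, Y} contains the accepting state Y.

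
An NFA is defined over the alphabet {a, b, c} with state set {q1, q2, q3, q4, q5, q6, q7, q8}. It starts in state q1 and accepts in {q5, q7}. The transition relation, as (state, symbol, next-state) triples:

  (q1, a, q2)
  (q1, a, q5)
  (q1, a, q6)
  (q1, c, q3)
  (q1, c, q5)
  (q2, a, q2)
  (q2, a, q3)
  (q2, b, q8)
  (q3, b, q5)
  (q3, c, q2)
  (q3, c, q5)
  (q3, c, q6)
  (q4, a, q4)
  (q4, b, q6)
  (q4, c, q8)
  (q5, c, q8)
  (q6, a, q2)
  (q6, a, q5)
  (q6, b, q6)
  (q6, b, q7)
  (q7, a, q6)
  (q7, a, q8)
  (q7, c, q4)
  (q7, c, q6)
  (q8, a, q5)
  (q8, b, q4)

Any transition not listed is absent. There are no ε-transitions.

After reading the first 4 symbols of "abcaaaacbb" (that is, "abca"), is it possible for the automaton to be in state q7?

Start in {q1}.
Read 'a': q1→{q2, q5, q6}; now {q2, q5, q6}.
Read 'b': q2→{q8}, q5→∅, q6→{q6, q7}; now {q6, q7, q8}.
Read 'c': q6→∅, q7→{q4, q6}, q8→∅; now {q4, q6}.
Read 'a': q4→{q4}, q6→{q2, q5}; now {q2, q4, q5}.
State q7 is not in {q2, q4, q5}.

No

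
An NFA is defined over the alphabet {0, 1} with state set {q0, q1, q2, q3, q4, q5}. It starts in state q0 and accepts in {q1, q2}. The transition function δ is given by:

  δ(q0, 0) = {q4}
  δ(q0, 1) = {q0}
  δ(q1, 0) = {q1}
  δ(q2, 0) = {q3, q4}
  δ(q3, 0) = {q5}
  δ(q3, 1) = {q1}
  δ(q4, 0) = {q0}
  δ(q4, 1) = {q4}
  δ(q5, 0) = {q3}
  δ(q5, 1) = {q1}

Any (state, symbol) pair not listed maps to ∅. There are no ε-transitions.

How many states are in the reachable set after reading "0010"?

1

Start in {q0}.
Read '0': q0→{q4}; now {q4}.
Read '0': q4→{q0}; now {q0}.
Read '1': q0→{q0}; now {q0}.
Read '0': q0→{q4}; now {q4}.
That set has 1 state.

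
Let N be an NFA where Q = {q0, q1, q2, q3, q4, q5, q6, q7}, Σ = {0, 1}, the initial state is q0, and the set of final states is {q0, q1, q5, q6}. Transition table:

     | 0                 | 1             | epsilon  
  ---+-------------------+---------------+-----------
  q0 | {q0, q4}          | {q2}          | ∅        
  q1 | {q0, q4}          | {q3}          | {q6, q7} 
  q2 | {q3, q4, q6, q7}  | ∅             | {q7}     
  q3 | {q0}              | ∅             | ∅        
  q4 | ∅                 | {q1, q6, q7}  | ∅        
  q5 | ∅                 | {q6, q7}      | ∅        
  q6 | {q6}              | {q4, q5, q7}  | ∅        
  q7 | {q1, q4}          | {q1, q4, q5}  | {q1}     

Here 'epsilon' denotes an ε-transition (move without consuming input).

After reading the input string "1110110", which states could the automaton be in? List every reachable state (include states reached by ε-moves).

{q0, q1, q4, q6, q7}

Start in {q0}.
Read '1': {q0} → {q1, q2, q6, q7}.
Read '1': {q1, q2, q6, q7} → {q1, q3, q4, q5, q6, q7}.
Read '1': {q1, q3, q4, q5, q6, q7} → {q1, q3, q4, q5, q6, q7}.
Read '0': {q1, q3, q4, q5, q6, q7} → {q0, q1, q4, q6, q7}.
Read '1': {q0, q1, q4, q6, q7} → {q1, q2, q3, q4, q5, q6, q7}.
Read '1': {q1, q2, q3, q4, q5, q6, q7} → {q1, q3, q4, q5, q6, q7}.
Read '0': {q1, q3, q4, q5, q6, q7} → {q0, q1, q4, q6, q7}.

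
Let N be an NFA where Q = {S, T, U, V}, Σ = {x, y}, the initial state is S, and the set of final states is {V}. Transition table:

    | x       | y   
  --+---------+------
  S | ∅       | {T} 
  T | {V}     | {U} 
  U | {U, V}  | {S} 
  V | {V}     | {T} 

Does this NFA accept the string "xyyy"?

Start in {S}.
Read 'x': S→∅; now ∅.
The set is empty and remains empty for the remaining 3 symbols.
The final set ∅ contains no accepting state.

No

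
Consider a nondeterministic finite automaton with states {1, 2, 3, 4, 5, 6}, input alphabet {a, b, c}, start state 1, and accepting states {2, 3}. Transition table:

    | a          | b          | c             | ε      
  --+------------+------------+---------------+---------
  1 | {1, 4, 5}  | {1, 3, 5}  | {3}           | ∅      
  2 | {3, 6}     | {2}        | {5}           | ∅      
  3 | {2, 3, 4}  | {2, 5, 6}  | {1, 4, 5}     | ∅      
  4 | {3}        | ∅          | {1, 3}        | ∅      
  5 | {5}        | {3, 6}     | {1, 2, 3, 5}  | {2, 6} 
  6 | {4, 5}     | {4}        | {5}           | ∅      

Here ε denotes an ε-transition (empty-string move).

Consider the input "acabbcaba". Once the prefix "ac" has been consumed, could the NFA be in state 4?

Start in {1}.
Read 'a': {1} → {1, 2, 4, 5, 6}.
Read 'c': {1, 2, 4, 5, 6} → {1, 2, 3, 5, 6}.
State 4 is not in {1, 2, 3, 5, 6}.

No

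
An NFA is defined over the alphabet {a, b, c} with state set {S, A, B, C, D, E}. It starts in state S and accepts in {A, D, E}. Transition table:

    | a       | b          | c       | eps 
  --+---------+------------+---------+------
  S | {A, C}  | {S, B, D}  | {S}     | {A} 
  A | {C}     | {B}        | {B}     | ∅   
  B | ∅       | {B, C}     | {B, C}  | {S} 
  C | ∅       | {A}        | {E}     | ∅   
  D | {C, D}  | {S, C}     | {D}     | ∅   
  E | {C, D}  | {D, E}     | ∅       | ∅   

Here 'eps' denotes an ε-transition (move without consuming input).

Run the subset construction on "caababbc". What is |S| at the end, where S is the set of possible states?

4

Start: ε-closure({S}) = {S, A}.
Read 'c': S→{S}, A→{B}; union {S, B}; ε-closure = {S, A, B}.
Read 'a': S→{A, C}, A→{C}, B→∅; now {A, C}.
Read 'a': A→{C}, C→∅; now {C}.
Read 'b': C→{A}; now {A}.
Read 'a': A→{C}; now {C}.
Read 'b': C→{A}; now {A}.
Read 'b': A→{B}; union {B}; ε-closure = {S, A, B}.
Read 'c': S→{S}, A→{B}, B→{B, C}; union {S, B, C}; ε-closure = {S, A, B, C}.
That set has 4 states.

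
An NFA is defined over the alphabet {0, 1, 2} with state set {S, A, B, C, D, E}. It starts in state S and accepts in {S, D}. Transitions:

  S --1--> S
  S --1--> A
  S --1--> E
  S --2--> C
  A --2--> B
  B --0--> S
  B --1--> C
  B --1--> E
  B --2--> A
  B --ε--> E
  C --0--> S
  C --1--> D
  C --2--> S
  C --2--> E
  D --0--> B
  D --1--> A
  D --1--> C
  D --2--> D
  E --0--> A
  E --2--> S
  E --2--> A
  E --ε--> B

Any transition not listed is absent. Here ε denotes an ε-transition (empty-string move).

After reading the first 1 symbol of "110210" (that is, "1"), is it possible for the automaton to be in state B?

Yes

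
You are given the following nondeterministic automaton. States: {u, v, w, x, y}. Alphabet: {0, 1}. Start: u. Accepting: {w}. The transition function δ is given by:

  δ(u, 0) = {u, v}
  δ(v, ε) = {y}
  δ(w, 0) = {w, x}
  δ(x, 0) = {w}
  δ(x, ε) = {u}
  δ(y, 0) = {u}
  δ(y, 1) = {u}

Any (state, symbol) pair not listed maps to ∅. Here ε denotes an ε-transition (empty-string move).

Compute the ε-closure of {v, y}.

Begin with {v, y}.
No ε-moves leave this set, so the closure equals the set itself.

{v, y}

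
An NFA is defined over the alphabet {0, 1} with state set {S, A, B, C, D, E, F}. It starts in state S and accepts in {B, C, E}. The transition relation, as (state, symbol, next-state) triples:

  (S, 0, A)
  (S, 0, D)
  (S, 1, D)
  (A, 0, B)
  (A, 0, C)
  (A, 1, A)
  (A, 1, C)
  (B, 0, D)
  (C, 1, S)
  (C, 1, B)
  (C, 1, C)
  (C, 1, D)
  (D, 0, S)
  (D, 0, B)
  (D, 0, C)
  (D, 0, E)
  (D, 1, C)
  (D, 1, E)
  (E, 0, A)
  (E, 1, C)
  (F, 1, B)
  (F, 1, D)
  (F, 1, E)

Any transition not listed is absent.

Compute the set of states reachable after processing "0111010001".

Start in {S}.
Read '0': S→{A, D}; now {A, D}.
Read '1': A→{A, C}, D→{C, E}; now {A, C, E}.
Read '1': A→{A, C}, C→{S, B, C, D}, E→{C}; now {S, A, B, C, D}.
Read '1': S→{D}, A→{A, C}, B→∅, C→{S, B, C, D}, D→{C, E}; now {S, A, B, C, D, E}.
Read '0': S→{A, D}, A→{B, C}, B→{D}, C→∅, D→{S, B, C, E}, E→{A}; now {S, A, B, C, D, E}.
Read '1': S→{D}, A→{A, C}, B→∅, C→{S, B, C, D}, D→{C, E}, E→{C}; now {S, A, B, C, D, E}.
Read '0': S→{A, D}, A→{B, C}, B→{D}, C→∅, D→{S, B, C, E}, E→{A}; now {S, A, B, C, D, E}.
Read '0': S→{A, D}, A→{B, C}, B→{D}, C→∅, D→{S, B, C, E}, E→{A}; now {S, A, B, C, D, E}.
Read '0': S→{A, D}, A→{B, C}, B→{D}, C→∅, D→{S, B, C, E}, E→{A}; now {S, A, B, C, D, E}.
Read '1': S→{D}, A→{A, C}, B→∅, C→{S, B, C, D}, D→{C, E}, E→{C}; now {S, A, B, C, D, E}.

{S, A, B, C, D, E}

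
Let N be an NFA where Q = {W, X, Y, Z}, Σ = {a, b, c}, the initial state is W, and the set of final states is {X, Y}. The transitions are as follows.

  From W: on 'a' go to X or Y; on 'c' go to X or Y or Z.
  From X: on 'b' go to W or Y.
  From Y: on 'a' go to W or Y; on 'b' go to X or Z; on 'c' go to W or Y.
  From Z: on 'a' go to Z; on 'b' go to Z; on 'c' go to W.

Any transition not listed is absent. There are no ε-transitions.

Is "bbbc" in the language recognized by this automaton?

No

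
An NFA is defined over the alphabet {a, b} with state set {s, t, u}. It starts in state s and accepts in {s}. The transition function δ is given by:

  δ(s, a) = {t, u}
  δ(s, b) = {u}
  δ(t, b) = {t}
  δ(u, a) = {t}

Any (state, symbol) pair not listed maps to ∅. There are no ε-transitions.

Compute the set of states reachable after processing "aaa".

∅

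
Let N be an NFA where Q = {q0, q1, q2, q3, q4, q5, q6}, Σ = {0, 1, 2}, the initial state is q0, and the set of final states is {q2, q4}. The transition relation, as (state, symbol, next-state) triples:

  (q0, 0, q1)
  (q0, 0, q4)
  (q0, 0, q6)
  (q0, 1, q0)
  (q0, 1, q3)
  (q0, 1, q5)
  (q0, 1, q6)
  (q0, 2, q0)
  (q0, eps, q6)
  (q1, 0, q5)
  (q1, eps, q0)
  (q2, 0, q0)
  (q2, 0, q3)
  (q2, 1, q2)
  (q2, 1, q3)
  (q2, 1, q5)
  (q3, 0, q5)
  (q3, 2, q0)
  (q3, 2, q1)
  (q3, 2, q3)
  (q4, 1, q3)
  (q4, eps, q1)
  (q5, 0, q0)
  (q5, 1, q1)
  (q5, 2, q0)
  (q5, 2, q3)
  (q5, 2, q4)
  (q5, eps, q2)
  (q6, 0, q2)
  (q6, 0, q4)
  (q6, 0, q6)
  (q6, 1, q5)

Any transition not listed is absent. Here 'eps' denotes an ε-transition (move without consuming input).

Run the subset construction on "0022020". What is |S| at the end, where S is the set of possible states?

Start: ε-closure({q0}) = {q0, q6}.
Read '0': q0→{q1, q4, q6}, q6→{q2, q4, q6}; union {q1, q2, q4, q6}; ε-closure = {q0, q1, q2, q4, q6}.
Read '0': q0→{q1, q4, q6}, q1→{q5}, q2→{q0, q3}, q4→∅, q6→{q2, q4, q6}; now {q0, q1, q2, q3, q4, q5, q6}.
Read '2': q0→{q0}, q1→∅, q2→∅, q3→{q0, q1, q3}, q4→∅, q5→{q0, q3, q4}, q6→∅; union {q0, q1, q3, q4}; ε-closure = {q0, q1, q3, q4, q6}.
Read '2': q0→{q0}, q1→∅, q3→{q0, q1, q3}, q4→∅, q6→∅; union {q0, q1, q3}; ε-closure = {q0, q1, q3, q6}.
Read '0': q0→{q1, q4, q6}, q1→{q5}, q3→{q5}, q6→{q2, q4, q6}; union {q1, q2, q4, q5, q6}; ε-closure = {q0, q1, q2, q4, q5, q6}.
Read '2': q0→{q0}, q1→∅, q2→∅, q4→∅, q5→{q0, q3, q4}, q6→∅; union {q0, q3, q4}; ε-closure = {q0, q1, q3, q4, q6}.
Read '0': q0→{q1, q4, q6}, q1→{q5}, q3→{q5}, q4→∅, q6→{q2, q4, q6}; union {q1, q2, q4, q5, q6}; ε-closure = {q0, q1, q2, q4, q5, q6}.
That set has 6 states.

6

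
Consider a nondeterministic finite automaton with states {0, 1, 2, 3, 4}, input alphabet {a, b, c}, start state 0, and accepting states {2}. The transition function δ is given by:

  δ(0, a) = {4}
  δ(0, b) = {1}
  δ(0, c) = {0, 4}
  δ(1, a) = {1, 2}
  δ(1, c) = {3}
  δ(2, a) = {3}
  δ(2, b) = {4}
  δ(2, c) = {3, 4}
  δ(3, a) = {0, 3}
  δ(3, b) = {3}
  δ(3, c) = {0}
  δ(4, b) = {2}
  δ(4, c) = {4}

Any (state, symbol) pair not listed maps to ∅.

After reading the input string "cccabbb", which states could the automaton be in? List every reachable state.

{2}

Start in {0}.
Read 'c': 0→{0, 4}; now {0, 4}.
Read 'c': 0→{0, 4}, 4→{4}; now {0, 4}.
Read 'c': 0→{0, 4}, 4→{4}; now {0, 4}.
Read 'a': 0→{4}, 4→∅; now {4}.
Read 'b': 4→{2}; now {2}.
Read 'b': 2→{4}; now {4}.
Read 'b': 4→{2}; now {2}.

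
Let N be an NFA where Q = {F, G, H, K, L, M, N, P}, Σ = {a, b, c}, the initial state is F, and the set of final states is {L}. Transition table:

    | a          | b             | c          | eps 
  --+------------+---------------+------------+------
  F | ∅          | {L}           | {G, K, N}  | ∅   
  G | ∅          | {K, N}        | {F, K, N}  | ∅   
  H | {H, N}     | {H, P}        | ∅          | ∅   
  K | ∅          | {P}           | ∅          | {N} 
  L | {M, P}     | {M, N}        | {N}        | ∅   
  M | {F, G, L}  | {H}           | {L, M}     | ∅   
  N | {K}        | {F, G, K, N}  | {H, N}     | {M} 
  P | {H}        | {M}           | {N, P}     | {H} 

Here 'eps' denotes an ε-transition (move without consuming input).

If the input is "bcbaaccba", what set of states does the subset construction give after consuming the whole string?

Start in {F}.
Read 'b': F→{L}; now {L}.
Read 'c': L→{N}; union {N}; ε-closure = {M, N}.
Read 'b': M→{H}, N→{F, G, K, N}; union {F, G, H, K, N}; ε-closure = {F, G, H, K, M, N}.
Read 'a': F→∅, G→∅, H→{H, N}, K→∅, M→{F, G, L}, N→{K}; union {F, G, H, K, L, N}; ε-closure = {F, G, H, K, L, M, N}.
Read 'a': F→∅, G→∅, H→{H, N}, K→∅, L→{M, P}, M→{F, G, L}, N→{K}; now {F, G, H, K, L, M, N, P}.
Read 'c': F→{G, K, N}, G→{F, K, N}, H→∅, K→∅, L→{N}, M→{L, M}, N→{H, N}, P→{N, P}; now {F, G, H, K, L, M, N, P}.
Read 'c': F→{G, K, N}, G→{F, K, N}, H→∅, K→∅, L→{N}, M→{L, M}, N→{H, N}, P→{N, P}; now {F, G, H, K, L, M, N, P}.
Read 'b': F→{L}, G→{K, N}, H→{H, P}, K→{P}, L→{M, N}, M→{H}, N→{F, G, K, N}, P→{M}; now {F, G, H, K, L, M, N, P}.
Read 'a': F→∅, G→∅, H→{H, N}, K→∅, L→{M, P}, M→{F, G, L}, N→{K}, P→{H}; now {F, G, H, K, L, M, N, P}.

{F, G, H, K, L, M, N, P}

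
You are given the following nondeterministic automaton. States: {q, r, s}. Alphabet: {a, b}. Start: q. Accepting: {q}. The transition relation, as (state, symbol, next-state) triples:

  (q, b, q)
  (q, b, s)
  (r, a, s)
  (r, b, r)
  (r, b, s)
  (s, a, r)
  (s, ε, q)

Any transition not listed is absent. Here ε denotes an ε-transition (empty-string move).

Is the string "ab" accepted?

Start in {q}.
Read 'a': q→∅; now ∅.
The set is empty and remains empty for the remaining 1 symbol.
The final set ∅ contains no accepting state.

No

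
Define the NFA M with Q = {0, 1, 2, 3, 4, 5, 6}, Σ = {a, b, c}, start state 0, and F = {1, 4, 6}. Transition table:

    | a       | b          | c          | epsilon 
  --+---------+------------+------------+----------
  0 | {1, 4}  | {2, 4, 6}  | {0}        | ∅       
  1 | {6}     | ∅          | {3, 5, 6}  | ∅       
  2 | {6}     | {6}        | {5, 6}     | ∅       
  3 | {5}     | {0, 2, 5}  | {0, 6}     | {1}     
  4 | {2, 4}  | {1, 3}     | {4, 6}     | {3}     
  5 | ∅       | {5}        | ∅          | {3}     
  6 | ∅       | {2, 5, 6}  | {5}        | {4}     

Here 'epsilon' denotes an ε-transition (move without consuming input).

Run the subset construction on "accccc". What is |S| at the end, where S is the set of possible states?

Start in {0}.
Read 'a': 0→{1, 4}; union {1, 4}; ε-closure = {1, 3, 4}.
Read 'c': 1→{3, 5, 6}, 3→{0, 6}, 4→{4, 6}; union {0, 3, 4, 5, 6}; ε-closure = {0, 1, 3, 4, 5, 6}.
Read 'c': 0→{0}, 1→{3, 5, 6}, 3→{0, 6}, 4→{4, 6}, 5→∅, 6→{5}; union {0, 3, 4, 5, 6}; ε-closure = {0, 1, 3, 4, 5, 6}.
Read 'c': 0→{0}, 1→{3, 5, 6}, 3→{0, 6}, 4→{4, 6}, 5→∅, 6→{5}; union {0, 3, 4, 5, 6}; ε-closure = {0, 1, 3, 4, 5, 6}.
Read 'c': 0→{0}, 1→{3, 5, 6}, 3→{0, 6}, 4→{4, 6}, 5→∅, 6→{5}; union {0, 3, 4, 5, 6}; ε-closure = {0, 1, 3, 4, 5, 6}.
Read 'c': 0→{0}, 1→{3, 5, 6}, 3→{0, 6}, 4→{4, 6}, 5→∅, 6→{5}; union {0, 3, 4, 5, 6}; ε-closure = {0, 1, 3, 4, 5, 6}.
That set has 6 states.

6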